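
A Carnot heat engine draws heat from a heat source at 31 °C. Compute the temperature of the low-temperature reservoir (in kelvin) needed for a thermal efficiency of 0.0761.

T_H = 31 °C → 31 + 273.15 = 304.15 K.
From η = 1 − T_C/T_H, T_C = T_H·(1 − η) = 304.15 × (1 − 0.0761) = 281.0 K.

T_C ≈ 281.0 K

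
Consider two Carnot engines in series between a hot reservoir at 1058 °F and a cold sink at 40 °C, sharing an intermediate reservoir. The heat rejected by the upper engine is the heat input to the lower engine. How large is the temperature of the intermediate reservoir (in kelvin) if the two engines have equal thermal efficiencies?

T_H = 1058 °F → (1058 − 32) × 5/9 = 570.00 °C = 843.15 K.
T_C = 40 °C → 40 + 273.15 = 313.15 K.
Equal efficiencies require 1 − T_m/T_H = 1 − T_C/T_m, i.e. T_m/T_H = T_C/T_m, so T_m = √(T_H·T_C) = √(843.15 × 313.15) = 513.8 K.

T_m ≈ 513.8 K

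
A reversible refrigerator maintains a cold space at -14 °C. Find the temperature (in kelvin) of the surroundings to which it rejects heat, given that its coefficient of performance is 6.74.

T_H ≈ 297.6 K

T_C = -14 °C → -14 + 273.15 = 259.15 K.
COP_R = T_C/(T_H − T_C) ⇒ T_H = T_C·(1 + 1/COP_R) = 259.15 × (1 + 1/6.74) = 297.6 K.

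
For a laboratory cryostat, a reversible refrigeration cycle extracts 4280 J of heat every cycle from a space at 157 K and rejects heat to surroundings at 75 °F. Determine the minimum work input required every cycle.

T_H = 75 °F → (75 − 32) × 5/9 = 23.89 °C = 297.04 K.
COP_R = T_C/(T_H − T_C) = 157.00/140.04 = 1.1211.
W = Q_C/COP_R = 4280/1.1211 = 3820 J.

W_in ≈ 3820 J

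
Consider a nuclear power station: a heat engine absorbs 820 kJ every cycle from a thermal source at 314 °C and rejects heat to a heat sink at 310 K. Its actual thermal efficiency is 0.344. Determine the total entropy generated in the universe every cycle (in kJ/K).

ΔS_univ ≈ 0.339 kJ/K

T_H = 314 °C → 314 + 273.15 = 587.15 K.
W = η·Q_H = 0.344 × 820 = 282.1 kJ, so Q_C = Q_H − W = 537.9 kJ.
Entropy balance on the reservoirs: −Q_H/T_H = -1.397 kJ/K, +Q_C/T_C = 1.735 kJ/K.
ΔS_univ = −Q_H/T_H + Q_C/T_C = 0.339 kJ/K (> 0, since η = 0.344 < η_Carnot = 0.472).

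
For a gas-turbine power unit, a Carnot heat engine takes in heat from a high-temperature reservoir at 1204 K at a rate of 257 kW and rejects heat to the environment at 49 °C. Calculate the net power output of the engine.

Ẇ ≈ 188 kW

T_C = 49 °C → 49 + 273.15 = 322.15 K.
For a reversible engine, η = 1 − T_C/T_H = 1 − 322.15/1204.00 = 0.7324.
W = η·Q_H = 0.7324 × 257 = 188 kW.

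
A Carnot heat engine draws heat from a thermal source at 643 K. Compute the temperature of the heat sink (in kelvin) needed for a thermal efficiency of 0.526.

From η = 1 − T_C/T_H, T_C = T_H·(1 − η) = 643.00 × (1 − 0.526) = 305 K.

T_C ≈ 305 K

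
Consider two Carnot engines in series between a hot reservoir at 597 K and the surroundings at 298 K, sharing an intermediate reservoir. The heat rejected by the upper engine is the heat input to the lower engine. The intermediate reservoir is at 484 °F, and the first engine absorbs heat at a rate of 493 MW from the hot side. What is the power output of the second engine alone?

Ẇ₂ ≈ 187 MW

T_m = 484 °F → (484 − 32) × 5/9 = 251.11 °C = 524.26 K.
Heat entering the second stage: Q_m = Q_H·(T_m/T_H) = 493 × 524.26/597.00 = 433 MW.
Second-stage efficiency η₂ = 1 − T_C/T_m = 1 − 298.00/524.26 = 0.4316, so W₂ = η₂·Q_m = 187 MW.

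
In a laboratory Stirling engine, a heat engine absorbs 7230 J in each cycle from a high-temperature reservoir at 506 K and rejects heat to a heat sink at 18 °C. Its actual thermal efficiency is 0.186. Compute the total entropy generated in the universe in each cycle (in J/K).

ΔS_univ ≈ 5.93 J/K

T_C = 18 °C → 18 + 273.15 = 291.15 K.
W = η·Q_H = 0.186 × 7230 = 1345 J, so Q_C = Q_H − W = 5885 J.
The hot reservoir loses entropy Q_H/T_H = 7230/506.00 = 14.29 J/K; the cold reservoir gains Q_C/T_C = 5885/291.15 = 20.21 J/K.
ΔS_univ = −Q_H/T_H + Q_C/T_C = 5.93 J/K (> 0, since η = 0.186 < η_Carnot = 0.425).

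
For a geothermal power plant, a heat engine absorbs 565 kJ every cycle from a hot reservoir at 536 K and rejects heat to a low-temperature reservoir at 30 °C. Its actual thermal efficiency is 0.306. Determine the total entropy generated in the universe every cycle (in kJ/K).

ΔS_univ ≈ 0.2393 kJ/K

T_C = 30 °C → 30 + 273.15 = 303.15 K.
W = η·Q_H = 0.306 × 565 = 172.9 kJ, so Q_C = Q_H − W = 392.1 kJ.
The hot reservoir loses entropy Q_H/T_H = 565/536.00 = 1.054 kJ/K; the cold reservoir gains Q_C/T_C = 392.1/303.15 = 1.293 kJ/K.
ΔS_univ = −Q_H/T_H + Q_C/T_C = 0.2393 kJ/K (> 0, since η = 0.306 < η_Carnot = 0.434).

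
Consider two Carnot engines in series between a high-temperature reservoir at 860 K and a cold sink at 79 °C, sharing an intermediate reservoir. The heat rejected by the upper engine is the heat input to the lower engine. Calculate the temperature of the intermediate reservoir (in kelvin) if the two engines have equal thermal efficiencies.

T_C = 79 °C → 79 + 273.15 = 352.15 K.
Equal efficiencies require 1 − T_m/T_H = 1 − T_C/T_m, i.e. T_m/T_H = T_C/T_m, so T_m = √(T_H·T_C) = √(860.00 × 352.15) = 550 K.

T_m ≈ 550 K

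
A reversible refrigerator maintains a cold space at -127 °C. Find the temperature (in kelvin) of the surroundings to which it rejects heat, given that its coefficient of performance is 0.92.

T_C = -127 °C → -127 + 273.15 = 146.15 K.
COP_R = T_C/(T_H − T_C) ⇒ T_H = T_C·(1 + 1/COP_R) = 146.15 × (1 + 1/0.92) = 305 K.

T_H ≈ 305 K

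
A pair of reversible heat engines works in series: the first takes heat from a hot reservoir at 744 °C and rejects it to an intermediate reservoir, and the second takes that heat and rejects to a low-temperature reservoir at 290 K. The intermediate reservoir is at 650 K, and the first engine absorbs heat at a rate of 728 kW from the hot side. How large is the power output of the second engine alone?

T_H = 744 °C → 744 + 273.15 = 1017.15 K.
Heat entering the second stage: Q_m = Q_H·(T_m/T_H) = 728 × 650.00/1017.15 = 465 kW.
Second-stage efficiency η₂ = 1 − T_C/T_m = 1 − 290.00/650.00 = 0.5538, so W₂ = η₂·Q_m = 258 kW.

Ẇ₂ ≈ 258 kW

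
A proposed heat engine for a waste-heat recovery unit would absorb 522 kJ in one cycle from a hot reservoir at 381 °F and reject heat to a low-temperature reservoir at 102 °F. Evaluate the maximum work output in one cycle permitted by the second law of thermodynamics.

T_H = 381 °F → (381 − 32) × 5/9 = 193.89 °C = 467.04 K.
T_C = 102 °F → (102 − 32) × 5/9 = 38.89 °C = 312.04 K.
The upper bound on efficiency is η_max = 1 − T_C/T_H = 1 − 312.04/467.04 = 0.3319.
W_max = η_max · Q_H = 0.3319 × 522 = 173 kJ.

W_max ≈ 173 kJ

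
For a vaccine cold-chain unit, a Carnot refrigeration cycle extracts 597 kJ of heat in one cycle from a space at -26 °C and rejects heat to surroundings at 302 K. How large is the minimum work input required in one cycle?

W_in ≈ 132 kJ

T_C = -26 °C → -26 + 273.15 = 247.15 K.
For a reversible refrigerator, COP_R = T_C/(T_H − T_C) = 247.15/54.85 = 4.5059.
W = Q_C/COP_R = 597/4.5059 = 132 kJ.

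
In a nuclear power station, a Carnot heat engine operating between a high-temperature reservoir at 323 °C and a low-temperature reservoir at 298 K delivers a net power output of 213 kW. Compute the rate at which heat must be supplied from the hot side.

Q̇_H ≈ 426 kW

T_H = 323 °C → 323 + 273.15 = 596.15 K.
Since the cycle is reversible, η = 1 − T_C/T_H = 1 − 298.00/596.15 = 0.5001.
Q_H = W/η = 213/0.5001 = 426 kW.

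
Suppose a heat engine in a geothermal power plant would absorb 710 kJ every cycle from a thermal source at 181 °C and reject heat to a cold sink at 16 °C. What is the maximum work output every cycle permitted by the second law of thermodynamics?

W_max ≈ 258 kJ

T_H = 181 °C → 181 + 273.15 = 454.15 K.
T_C = 16 °C → 16 + 273.15 = 289.15 K.
By the Carnot theorem, η_max = 1 − T_C/T_H = 1 − 289.15/454.15 = 0.3633.
W_max = η_max · Q_H = 0.3633 × 710 = 258 kJ.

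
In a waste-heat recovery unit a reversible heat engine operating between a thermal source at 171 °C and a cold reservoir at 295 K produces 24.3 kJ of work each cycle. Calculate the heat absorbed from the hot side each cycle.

T_H = 171 °C → 171 + 273.15 = 444.15 K.
η_rev = 1 − T_C/T_H = 1 − 295.00/444.15 = 0.3358.
Q_H = W/η = 24.3/0.3358 = 72.36 kJ.

Q_H ≈ 72.36 kJ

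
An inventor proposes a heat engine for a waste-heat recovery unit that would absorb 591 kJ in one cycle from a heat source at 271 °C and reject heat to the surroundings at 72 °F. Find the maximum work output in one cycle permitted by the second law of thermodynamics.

W_max ≈ 270.2 kJ

T_H = 271 °C → 271 + 273.15 = 544.15 K.
T_C = 72 °F → (72 − 32) × 5/9 = 22.22 °C = 295.37 K.
The upper bound on efficiency is η_max = 1 − T_C/T_H = 1 − 295.37/544.15 = 0.4572.
W_max = η_max · Q_H = 0.4572 × 591 = 270.2 kJ.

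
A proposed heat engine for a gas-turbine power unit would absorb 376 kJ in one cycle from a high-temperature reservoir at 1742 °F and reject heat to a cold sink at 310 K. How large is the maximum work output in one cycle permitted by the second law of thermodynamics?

W_max ≈ 281 kJ

T_H = 1742 °F → (1742 − 32) × 5/9 = 950.00 °C = 1223.15 K.
By the Carnot theorem, η_max = 1 − T_C/T_H = 1 − 310.00/1223.15 = 0.7466.
W_max = η_max · Q_H = 0.7466 × 376 = 281 kJ.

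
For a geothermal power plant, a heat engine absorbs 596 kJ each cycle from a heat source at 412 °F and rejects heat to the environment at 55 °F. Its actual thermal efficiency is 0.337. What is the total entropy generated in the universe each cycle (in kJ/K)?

ΔS_univ ≈ 0.151 kJ/K

T_H = 412 °F → (412 − 32) × 5/9 = 211.11 °C = 484.26 K.
T_C = 55 °F → (55 − 32) × 5/9 = 12.78 °C = 285.93 K.
W = η·Q_H = 0.337 × 596 = 200.9 kJ, so Q_C = Q_H − W = 395.1 kJ.
Reservoir entropy changes: ΔS_H = −Q_H/T_H = −596/484.26 = -1.231 kJ/K and ΔS_C = +Q_C/T_C = 395.1/285.93 = 1.382 kJ/K.
ΔS_univ = −Q_H/T_H + Q_C/T_C = 0.151 kJ/K (> 0, since η = 0.337 < η_Carnot = 0.410).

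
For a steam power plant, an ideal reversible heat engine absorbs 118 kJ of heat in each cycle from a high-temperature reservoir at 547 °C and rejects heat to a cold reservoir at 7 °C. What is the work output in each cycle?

T_H = 547 °C → 547 + 273.15 = 820.15 K.
T_C = 7 °C → 7 + 273.15 = 280.15 K.
Carnot efficiency: η = 1 − T_C/T_H = 1 − 280.15/820.15 = 0.6584.
W = η·Q_H = 0.6584 × 118 = 77.7 kJ.

W ≈ 77.7 kJ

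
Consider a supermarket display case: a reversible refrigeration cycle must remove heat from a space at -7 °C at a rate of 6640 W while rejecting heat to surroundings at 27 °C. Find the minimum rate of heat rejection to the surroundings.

Q̇_H ≈ 7488 W

T_H = 27 °C → 27 + 273.15 = 300.15 K.
T_C = -7 °C → -7 + 273.15 = 266.15 K.
For a reversible cycle Q_H/Q_C = T_H/T_C, so Q_H = Q_C·T_H/T_C = 6640 × 300.15/266.15 = 7488 W.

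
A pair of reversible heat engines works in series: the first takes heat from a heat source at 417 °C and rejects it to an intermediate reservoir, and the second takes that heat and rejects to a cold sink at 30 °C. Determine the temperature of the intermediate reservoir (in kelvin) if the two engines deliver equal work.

T_H = 417 °C → 417 + 273.15 = 690.15 K.
T_C = 30 °C → 30 + 273.15 = 303.15 K.
For reversible stages Q_m = Q_H·(T_m/T_H). Setting W₁ = Q_H(1 − T_m/T_H) equal to W₂ = Q_m(1 − T_C/T_m) = Q_H·(T_m − T_C)/T_H gives T_H − T_m = T_m − T_C, so T_m = (T_H + T_C)/2 = (690.15 + 303.15)/2 = 496.6 K.

T_m ≈ 496.6 K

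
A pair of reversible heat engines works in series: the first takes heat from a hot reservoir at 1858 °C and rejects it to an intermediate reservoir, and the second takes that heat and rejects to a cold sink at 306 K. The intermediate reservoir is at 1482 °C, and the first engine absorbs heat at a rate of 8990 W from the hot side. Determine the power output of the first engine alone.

T_H = 1858 °C → 1858 + 273.15 = 2131.15 K.
T_m = 1482 °C → 1482 + 273.15 = 1755.15 K.
First-stage efficiency η₁ = 1 − T_m/T_H = 1 − 1755.15/2131.15 = 0.1764.
W₁ = η₁·Q_H = 0.1764 × 8990 = 1590 W.

Ẇ₁ ≈ 1590 W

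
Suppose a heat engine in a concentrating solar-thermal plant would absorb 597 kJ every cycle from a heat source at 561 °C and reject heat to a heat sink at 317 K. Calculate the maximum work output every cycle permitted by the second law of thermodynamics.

W_max ≈ 370.1 kJ

T_H = 561 °C → 561 + 273.15 = 834.15 K.
By the Carnot theorem, η_max = 1 − T_C/T_H = 1 − 317.00/834.15 = 0.6200.
W_max = η_max · Q_H = 0.6200 × 597 = 370.1 kJ.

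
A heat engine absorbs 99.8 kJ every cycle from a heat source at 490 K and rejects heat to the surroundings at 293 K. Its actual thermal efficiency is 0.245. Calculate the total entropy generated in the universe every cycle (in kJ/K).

W = η·Q_H = 0.245 × 99.8 = 24.45 kJ, so Q_C = Q_H − W = 75.35 kJ.
Reservoir entropy changes: ΔS_H = −Q_H/T_H = −99.8/490.00 = -0.2037 kJ/K and ΔS_C = +Q_C/T_C = 75.35/293.00 = 0.2572 kJ/K.
ΔS_univ = −Q_H/T_H + Q_C/T_C = 0.05349 kJ/K (> 0, since η = 0.245 < η_Carnot = 0.402).

ΔS_univ ≈ 0.05349 kJ/K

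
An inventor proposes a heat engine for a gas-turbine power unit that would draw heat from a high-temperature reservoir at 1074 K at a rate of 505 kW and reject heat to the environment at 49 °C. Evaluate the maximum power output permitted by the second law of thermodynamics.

Ẇ_max ≈ 354 kW

T_C = 49 °C → 49 + 273.15 = 322.15 K.
No engine can exceed the Carnot limit: η_max = 1 − T_C/T_H = 1 − 322.15/1074.00 = 0.7000.
W_max = η_max · Q_H = 0.7000 × 505 = 354 kW.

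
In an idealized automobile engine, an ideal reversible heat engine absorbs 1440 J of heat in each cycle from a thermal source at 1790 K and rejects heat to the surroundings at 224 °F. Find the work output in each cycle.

T_C = 224 °F → (224 − 32) × 5/9 = 106.67 °C = 379.82 K.
For a reversible engine, η = 1 − T_C/T_H = 1 − 379.82/1790.00 = 0.7878.
W = η·Q_H = 0.7878 × 1440 = 1134 J.

W ≈ 1134 J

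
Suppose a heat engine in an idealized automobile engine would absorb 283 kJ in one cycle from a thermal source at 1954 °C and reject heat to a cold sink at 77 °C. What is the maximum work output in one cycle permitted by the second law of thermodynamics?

W_max ≈ 239 kJ

T_H = 1954 °C → 1954 + 273.15 = 2227.15 K.
T_C = 77 °C → 77 + 273.15 = 350.15 K.
The second-law ceiling is the Carnot efficiency, η_max = 1 − T_C/T_H = 1 − 350.15/2227.15 = 0.8428.
W_max = η_max · Q_H = 0.8428 × 283 = 239 kJ.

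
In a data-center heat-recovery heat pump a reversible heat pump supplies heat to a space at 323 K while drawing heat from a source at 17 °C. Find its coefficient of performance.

T_C = 17 °C → 17 + 273.15 = 290.15 K.
For a reversible heat pump, COP_HP = T_H/(T_H − T_C) = 323.00/(323.00 − 290.15) = 9.83.

COP_HP ≈ 9.83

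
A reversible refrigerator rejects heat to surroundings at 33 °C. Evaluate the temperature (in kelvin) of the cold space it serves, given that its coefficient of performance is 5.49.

T_H = 33 °C → 33 + 273.15 = 306.15 K.
COP_R = T_C/(T_H − T_C) ⇒ T_C = T_H·COP_R/(1 + COP_R) = 306.15 × 5.49/(1 + 5.49) = 259.0 K.

T_C ≈ 259.0 K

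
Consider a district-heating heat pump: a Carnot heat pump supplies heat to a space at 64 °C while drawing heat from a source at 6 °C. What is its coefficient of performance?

COP_HP ≈ 5.81

T_H = 64 °C → 64 + 273.15 = 337.15 K.
T_C = 6 °C → 6 + 273.15 = 279.15 K.
For a reversible heat pump, COP_HP = T_H/(T_H − T_C) = 337.15/(337.15 − 279.15) = 5.81.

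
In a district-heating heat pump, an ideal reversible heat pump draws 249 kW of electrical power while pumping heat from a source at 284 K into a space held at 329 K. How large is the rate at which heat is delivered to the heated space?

Q̇_H ≈ 1820 kW

For a reversible heat pump, COP_HP = T_H/(T_H − T_C) = 329.00/45.00 = 7.3111.
Q_H = COP_HP · W = 7.3111 × 249 = 1820 kW.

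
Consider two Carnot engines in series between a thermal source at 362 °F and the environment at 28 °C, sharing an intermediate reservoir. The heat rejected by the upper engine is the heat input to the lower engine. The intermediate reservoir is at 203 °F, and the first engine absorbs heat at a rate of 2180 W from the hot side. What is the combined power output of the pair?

Ẇ_total ≈ 742 W

T_H = 362 °F → (362 − 32) × 5/9 = 183.33 °C = 456.48 K.
T_C = 28 °C → 28 + 273.15 = 301.15 K.
Two reversible stages in series are equivalent to a single Carnot engine between T_H and T_C, so η_total = 1 − T_C/T_H = 1 − 301.15/456.48 = 0.3403.
W_total = η_total · Q_H = 0.3403 × 2180 = 742 W.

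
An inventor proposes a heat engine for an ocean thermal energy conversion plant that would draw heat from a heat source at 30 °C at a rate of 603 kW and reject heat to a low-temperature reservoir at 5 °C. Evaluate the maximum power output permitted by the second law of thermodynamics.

T_H = 30 °C → 30 + 273.15 = 303.15 K.
T_C = 5 °C → 5 + 273.15 = 278.15 K.
No engine can exceed the Carnot limit: η_max = 1 − T_C/T_H = 1 − 278.15/303.15 = 0.0825.
W_max = η_max · Q_H = 0.0825 × 603 = 49.7 kW.

Ẇ_max ≈ 49.7 kW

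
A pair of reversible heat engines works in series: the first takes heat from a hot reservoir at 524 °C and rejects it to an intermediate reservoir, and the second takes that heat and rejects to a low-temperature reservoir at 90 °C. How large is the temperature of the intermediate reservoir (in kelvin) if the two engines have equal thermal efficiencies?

T_m ≈ 538.0 K

T_H = 524 °C → 524 + 273.15 = 797.15 K.
T_C = 90 °C → 90 + 273.15 = 363.15 K.
Equal efficiencies require 1 − T_m/T_H = 1 − T_C/T_m, i.e. T_m/T_H = T_C/T_m, so T_m = √(T_H·T_C) = √(797.15 × 363.15) = 538.0 K.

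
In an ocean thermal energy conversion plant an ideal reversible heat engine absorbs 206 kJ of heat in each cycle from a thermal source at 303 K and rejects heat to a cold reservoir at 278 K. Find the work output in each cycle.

The Carnot efficiency is η = 1 − T_C/T_H = 1 − 278.00/303.00 = 0.0825.
W = η·Q_H = 0.0825 × 206 = 17.00 kJ.

W ≈ 17.00 kJ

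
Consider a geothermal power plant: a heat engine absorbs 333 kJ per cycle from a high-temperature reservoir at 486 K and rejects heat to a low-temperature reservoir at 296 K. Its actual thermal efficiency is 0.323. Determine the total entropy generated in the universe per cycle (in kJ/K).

W = η·Q_H = 0.323 × 333 = 107.6 kJ, so Q_C = Q_H − W = 225.4 kJ.
Reservoir entropy changes: ΔS_H = −Q_H/T_H = −333/486.00 = -0.6852 kJ/K and ΔS_C = +Q_C/T_C = 225.4/296.00 = 0.7616 kJ/K.
ΔS_univ = −Q_H/T_H + Q_C/T_C = 0.0764 kJ/K (> 0, since η = 0.323 < η_Carnot = 0.391).

ΔS_univ ≈ 0.0764 kJ/K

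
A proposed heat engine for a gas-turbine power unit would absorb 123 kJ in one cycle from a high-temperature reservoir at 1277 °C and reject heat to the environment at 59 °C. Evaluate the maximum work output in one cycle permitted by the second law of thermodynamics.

W_max ≈ 96.6 kJ

T_H = 1277 °C → 1277 + 273.15 = 1550.15 K.
T_C = 59 °C → 59 + 273.15 = 332.15 K.
The upper bound on efficiency is η_max = 1 − T_C/T_H = 1 − 332.15/1550.15 = 0.7857.
W_max = η_max · Q_H = 0.7857 × 123 = 96.6 kJ.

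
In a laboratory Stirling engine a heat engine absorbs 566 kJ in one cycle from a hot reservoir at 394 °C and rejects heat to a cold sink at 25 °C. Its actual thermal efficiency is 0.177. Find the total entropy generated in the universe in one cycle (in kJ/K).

ΔS_univ ≈ 0.714 kJ/K

T_H = 394 °C → 394 + 273.15 = 667.15 K.
T_C = 25 °C → 25 + 273.15 = 298.15 K.
W = η·Q_H = 0.177 × 566 = 100.2 kJ, so Q_C = Q_H − W = 465.8 kJ.
Reservoir entropy changes: ΔS_H = −Q_H/T_H = −566/667.15 = -0.8484 kJ/K and ΔS_C = +Q_C/T_C = 465.8/298.15 = 1.562 kJ/K.
ΔS_univ = −Q_H/T_H + Q_C/T_C = 0.714 kJ/K (> 0, since η = 0.177 < η_Carnot = 0.553).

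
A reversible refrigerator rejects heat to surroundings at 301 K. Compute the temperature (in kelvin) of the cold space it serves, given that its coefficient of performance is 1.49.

T_C ≈ 180 K

COP_R = T_C/(T_H − T_C) ⇒ T_C = T_H·COP_R/(1 + COP_R) = 301.00 × 1.49/(1 + 1.49) = 180 K.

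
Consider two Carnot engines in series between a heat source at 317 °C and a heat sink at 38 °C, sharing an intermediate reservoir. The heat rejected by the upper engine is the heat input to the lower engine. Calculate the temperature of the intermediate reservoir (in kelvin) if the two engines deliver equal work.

T_H = 317 °C → 317 + 273.15 = 590.15 K.
T_C = 38 °C → 38 + 273.15 = 311.15 K.
For reversible stages Q_m = Q_H·(T_m/T_H). Setting W₁ = Q_H(1 − T_m/T_H) equal to W₂ = Q_m(1 − T_C/T_m) = Q_H·(T_m − T_C)/T_H gives T_H − T_m = T_m − T_C, so T_m = (T_H + T_C)/2 = (590.15 + 311.15)/2 = 450.6 K.

T_m ≈ 450.6 K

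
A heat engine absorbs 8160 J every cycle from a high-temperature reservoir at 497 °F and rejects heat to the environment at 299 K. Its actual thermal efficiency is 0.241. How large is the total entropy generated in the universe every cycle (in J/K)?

ΔS_univ ≈ 5.36 J/K

T_H = 497 °F → (497 − 32) × 5/9 = 258.33 °C = 531.48 K.
W = η·Q_H = 0.241 × 8160 = 1967 J, so Q_C = Q_H − W = 6193 J.
The hot reservoir loses entropy Q_H/T_H = 8160/531.48 = 15.35 J/K; the cold reservoir gains Q_C/T_C = 6193/299.00 = 20.71 J/K.
ΔS_univ = −Q_H/T_H + Q_C/T_C = 5.36 J/K (> 0, since η = 0.241 < η_Carnot = 0.437).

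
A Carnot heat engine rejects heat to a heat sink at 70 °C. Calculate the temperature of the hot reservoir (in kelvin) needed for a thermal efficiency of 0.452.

T_H ≈ 626 K

T_C = 70 °C → 70 + 273.15 = 343.15 K.
From η = 1 − T_C/T_H, solving for T_H gives T_H = T_C/(1 − η) = 343.15/(1 − 0.452) = 626 K.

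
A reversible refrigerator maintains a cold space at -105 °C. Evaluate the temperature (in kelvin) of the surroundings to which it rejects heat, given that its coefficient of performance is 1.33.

T_H ≈ 295 K

T_C = -105 °C → -105 + 273.15 = 168.15 K.
COP_R = T_C/(T_H − T_C) ⇒ T_H = T_C·(1 + 1/COP_R) = 168.15 × (1 + 1/1.33) = 295 K.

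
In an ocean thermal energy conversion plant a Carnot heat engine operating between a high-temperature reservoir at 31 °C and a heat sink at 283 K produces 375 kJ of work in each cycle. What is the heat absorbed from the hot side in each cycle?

Q_H ≈ 5390 kJ

T_H = 31 °C → 31 + 273.15 = 304.15 K.
For a reversible engine, η = 1 − T_C/T_H = 1 − 283.00/304.15 = 0.0695.
Q_H = W/η = 375/0.0695 = 5390 kJ.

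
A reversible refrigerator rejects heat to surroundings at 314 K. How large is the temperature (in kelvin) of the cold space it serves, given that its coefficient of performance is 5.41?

T_C ≈ 265 K

COP_R = T_C/(T_H − T_C) ⇒ T_C = T_H·COP_R/(1 + COP_R) = 314.00 × 5.41/(1 + 5.41) = 265 K.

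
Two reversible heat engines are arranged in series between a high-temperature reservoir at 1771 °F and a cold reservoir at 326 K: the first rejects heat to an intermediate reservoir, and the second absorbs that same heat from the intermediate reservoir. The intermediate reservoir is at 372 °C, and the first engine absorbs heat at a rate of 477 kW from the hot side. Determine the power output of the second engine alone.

T_H = 1771 °F → (1771 − 32) × 5/9 = 966.11 °C = 1239.26 K.
T_m = 372 °C → 372 + 273.15 = 645.15 K.
Heat entering the second stage: Q_m = Q_H·(T_m/T_H) = 477 × 645.15/1239.26 = 248.3 kW.
Second-stage efficiency η₂ = 1 − T_C/T_m = 1 − 326.00/645.15 = 0.4947, so W₂ = η₂·Q_m = 122.8 kW.

Ẇ₂ ≈ 122.8 kW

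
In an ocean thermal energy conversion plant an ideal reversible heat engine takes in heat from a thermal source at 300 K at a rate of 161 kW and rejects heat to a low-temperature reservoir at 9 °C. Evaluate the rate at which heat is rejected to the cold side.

Q̇_C ≈ 151.4 kW

T_C = 9 °C → 9 + 273.15 = 282.15 K.
Carnot efficiency: η = 1 − T_C/T_H = 1 − 282.15/300.00 = 0.0595.
For a reversible cycle Q_C/Q_H = T_C/T_H, so Q_C = 161 × 282.15/300.00 = 151.4 kW.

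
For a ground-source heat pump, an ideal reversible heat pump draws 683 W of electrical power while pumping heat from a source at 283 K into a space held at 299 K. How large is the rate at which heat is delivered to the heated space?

Q̇_H ≈ 12800 W

For a reversible heat pump, COP_HP = T_H/(T_H − T_C) = 299.00/16.00 = 18.6875.
Q_H = COP_HP · W = 18.6875 × 683 = 12800 W.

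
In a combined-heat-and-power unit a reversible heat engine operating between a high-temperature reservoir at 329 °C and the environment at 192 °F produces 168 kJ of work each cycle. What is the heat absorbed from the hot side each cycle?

Q_H ≈ 421 kJ

T_H = 329 °C → 329 + 273.15 = 602.15 K.
T_C = 192 °F → (192 − 32) × 5/9 = 88.89 °C = 362.04 K.
Carnot efficiency: η = 1 − T_C/T_H = 1 − 362.04/602.15 = 0.3988.
Q_H = W/η = 168/0.3988 = 421 kJ.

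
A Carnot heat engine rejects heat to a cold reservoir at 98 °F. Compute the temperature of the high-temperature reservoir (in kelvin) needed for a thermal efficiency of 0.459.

T_C = 98 °F → (98 − 32) × 5/9 = 36.67 °C = 309.82 K.
From η = 1 − T_C/T_H, solving for T_H gives T_H = T_C/(1 − η) = 309.82/(1 − 0.459) = 572.7 K.

T_H ≈ 572.7 K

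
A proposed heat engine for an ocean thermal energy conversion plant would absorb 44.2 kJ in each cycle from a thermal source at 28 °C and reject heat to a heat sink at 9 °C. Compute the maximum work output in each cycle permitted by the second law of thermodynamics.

W_max ≈ 2.79 kJ

T_H = 28 °C → 28 + 273.15 = 301.15 K.
T_C = 9 °C → 9 + 273.15 = 282.15 K.
No engine can exceed the Carnot limit: η_max = 1 − T_C/T_H = 1 − 282.15/301.15 = 0.0631.
W_max = η_max · Q_H = 0.0631 × 44.2 = 2.79 kJ.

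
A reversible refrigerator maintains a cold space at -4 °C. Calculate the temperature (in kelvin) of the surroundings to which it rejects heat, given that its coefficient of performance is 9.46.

T_H ≈ 298 K

T_C = -4 °C → -4 + 273.15 = 269.15 K.
COP_R = T_C/(T_H − T_C) ⇒ T_H = T_C·(1 + 1/COP_R) = 269.15 × (1 + 1/9.46) = 298 K.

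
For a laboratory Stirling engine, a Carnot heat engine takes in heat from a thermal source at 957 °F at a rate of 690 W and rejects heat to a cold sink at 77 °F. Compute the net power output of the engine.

Ẇ ≈ 428.6 W

T_H = 957 °F → (957 − 32) × 5/9 = 513.89 °C = 787.04 K.
T_C = 77 °F → (77 − 32) × 5/9 = 25.00 °C = 298.15 K.
Since the cycle is reversible, η = 1 − T_C/T_H = 1 − 298.15/787.04 = 0.6212.
W = η·Q_H = 0.6212 × 690 = 428.6 W.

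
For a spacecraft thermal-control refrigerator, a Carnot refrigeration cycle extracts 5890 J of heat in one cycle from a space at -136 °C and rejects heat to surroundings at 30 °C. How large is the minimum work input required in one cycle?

W_in ≈ 7130 J

T_H = 30 °C → 30 + 273.15 = 303.15 K.
T_C = -136 °C → -136 + 273.15 = 137.15 K.
Carnot COP: COP_R = T_C/(T_H − T_C) = 137.15/166.00 = 0.8262.
W = Q_C/COP_R = 5890/0.8262 = 7130 J.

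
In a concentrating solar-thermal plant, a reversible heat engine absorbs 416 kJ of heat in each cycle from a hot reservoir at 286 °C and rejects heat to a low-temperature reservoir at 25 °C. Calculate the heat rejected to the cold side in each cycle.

T_H = 286 °C → 286 + 273.15 = 559.15 K.
T_C = 25 °C → 25 + 273.15 = 298.15 K.
The Carnot efficiency is η = 1 − T_C/T_H = 1 − 298.15/559.15 = 0.4668.
For a reversible cycle Q_C/Q_H = T_C/T_H, so Q_C = 416 × 298.15/559.15 = 222 kJ.

Q_C ≈ 222 kJ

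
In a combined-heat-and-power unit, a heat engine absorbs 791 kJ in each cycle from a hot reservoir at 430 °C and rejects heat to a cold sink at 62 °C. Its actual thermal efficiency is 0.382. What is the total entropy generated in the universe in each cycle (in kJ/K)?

ΔS_univ ≈ 0.334 kJ/K

T_H = 430 °C → 430 + 273.15 = 703.15 K.
T_C = 62 °C → 62 + 273.15 = 335.15 K.
W = η·Q_H = 0.382 × 791 = 302.2 kJ, so Q_C = Q_H − W = 488.8 kJ.
Reservoir entropy changes: ΔS_H = −Q_H/T_H = −791/703.15 = -1.125 kJ/K and ΔS_C = +Q_C/T_C = 488.8/335.15 = 1.459 kJ/K.
ΔS_univ = −Q_H/T_H + Q_C/T_C = 0.334 kJ/K (> 0, since η = 0.382 < η_Carnot = 0.523).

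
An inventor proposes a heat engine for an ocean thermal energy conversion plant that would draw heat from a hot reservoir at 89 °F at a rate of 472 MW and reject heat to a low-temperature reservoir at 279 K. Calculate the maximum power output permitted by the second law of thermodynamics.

Ẇ_max ≈ 40.0 MW

T_H = 89 °F → (89 − 32) × 5/9 = 31.67 °C = 304.82 K.
By the Carnot theorem, η_max = 1 − T_C/T_H = 1 − 279.00/304.82 = 0.0847.
W_max = η_max · Q_H = 0.0847 × 472 = 40.0 MW.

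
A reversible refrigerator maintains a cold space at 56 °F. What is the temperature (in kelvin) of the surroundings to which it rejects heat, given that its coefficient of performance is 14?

T_H ≈ 307 K

T_C = 56 °F → (56 − 32) × 5/9 = 13.33 °C = 286.48 K.
COP_R = T_C/(T_H − T_C) ⇒ T_H = T_C·(1 + 1/COP_R) = 286.48 × (1 + 1/14) = 307 K.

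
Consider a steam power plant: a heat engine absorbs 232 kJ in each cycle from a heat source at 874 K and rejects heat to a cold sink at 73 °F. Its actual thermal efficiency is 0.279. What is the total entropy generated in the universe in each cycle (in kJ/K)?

T_C = 73 °F → (73 − 32) × 5/9 = 22.78 °C = 295.93 K.
W = η·Q_H = 0.279 × 232 = 64.73 kJ, so Q_C = Q_H − W = 167.3 kJ.
Reservoir entropy changes: ΔS_H = −Q_H/T_H = −232/874.00 = -0.2654 kJ/K and ΔS_C = +Q_C/T_C = 167.3/295.93 = 0.5652 kJ/K.
ΔS_univ = −Q_H/T_H + Q_C/T_C = 0.300 kJ/K (> 0, since η = 0.279 < η_Carnot = 0.661).

ΔS_univ ≈ 0.300 kJ/K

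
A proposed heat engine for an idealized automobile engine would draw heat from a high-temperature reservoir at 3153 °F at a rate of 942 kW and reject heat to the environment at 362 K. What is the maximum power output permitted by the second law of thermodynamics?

Ẇ_max ≈ 772.1 kW

T_H = 3153 °F → (3153 − 32) × 5/9 = 1733.89 °C = 2007.04 K.
No engine can exceed the Carnot limit: η_max = 1 − T_C/T_H = 1 − 362.00/2007.04 = 0.8196.
W_max = η_max · Q_H = 0.8196 × 942 = 772.1 kW.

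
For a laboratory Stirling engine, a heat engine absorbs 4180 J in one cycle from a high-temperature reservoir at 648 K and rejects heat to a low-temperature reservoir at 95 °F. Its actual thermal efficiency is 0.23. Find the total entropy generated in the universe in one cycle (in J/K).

T_C = 95 °F → (95 − 32) × 5/9 = 35.00 °C = 308.15 K.
W = η·Q_H = 0.23 × 4180 = 961.4 J, so Q_C = Q_H − W = 3219 J.
Reservoir entropy changes: ΔS_H = −Q_H/T_H = −4180/648.00 = -6.451 J/K and ΔS_C = +Q_C/T_C = 3219/308.15 = 10.44 J/K.
ΔS_univ = −Q_H/T_H + Q_C/T_C = 3.99 J/K (> 0, since η = 0.23 < η_Carnot = 0.524).

ΔS_univ ≈ 3.99 J/K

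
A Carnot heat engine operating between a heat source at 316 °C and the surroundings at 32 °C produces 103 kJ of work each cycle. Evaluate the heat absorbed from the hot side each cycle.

T_H = 316 °C → 316 + 273.15 = 589.15 K.
T_C = 32 °C → 32 + 273.15 = 305.15 K.
Since the cycle is reversible, η = 1 − T_C/T_H = 1 − 305.15/589.15 = 0.4821.
Q_H = W/η = 103/0.4821 = 214 kJ.

Q_H ≈ 214 kJ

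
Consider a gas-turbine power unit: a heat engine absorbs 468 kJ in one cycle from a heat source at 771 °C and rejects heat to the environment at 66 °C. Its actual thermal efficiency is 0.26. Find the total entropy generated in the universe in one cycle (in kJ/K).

ΔS_univ ≈ 0.573 kJ/K

T_H = 771 °C → 771 + 273.15 = 1044.15 K.
T_C = 66 °C → 66 + 273.15 = 339.15 K.
W = η·Q_H = 0.26 × 468 = 121.7 kJ, so Q_C = Q_H − W = 346.3 kJ.
The hot reservoir loses entropy Q_H/T_H = 468/1044.15 = 0.4482 kJ/K; the cold reservoir gains Q_C/T_C = 346.3/339.15 = 1.021 kJ/K.
ΔS_univ = −Q_H/T_H + Q_C/T_C = 0.573 kJ/K (> 0, since η = 0.26 < η_Carnot = 0.675).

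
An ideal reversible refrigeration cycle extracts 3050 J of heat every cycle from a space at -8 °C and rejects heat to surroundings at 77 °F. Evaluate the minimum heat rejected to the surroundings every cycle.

T_H = 77 °F → (77 − 32) × 5/9 = 25.00 °C = 298.15 K.
T_C = -8 °C → -8 + 273.15 = 265.15 K.
For a reversible cycle Q_H/Q_C = T_H/T_C, so Q_H = Q_C·T_H/T_C = 3050 × 298.15/265.15 = 3430 J.

Q_H ≈ 3430 J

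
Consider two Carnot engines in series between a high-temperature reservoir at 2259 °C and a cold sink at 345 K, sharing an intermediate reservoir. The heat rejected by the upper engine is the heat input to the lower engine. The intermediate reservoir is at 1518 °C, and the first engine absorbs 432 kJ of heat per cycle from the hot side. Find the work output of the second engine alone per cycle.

T_H = 2259 °C → 2259 + 273.15 = 2532.15 K.
T_m = 1518 °C → 1518 + 273.15 = 1791.15 K.
Heat entering the second stage: Q_m = Q_H·(T_m/T_H) = 432 × 1791.15/2532.15 = 306 kJ.
Second-stage efficiency η₂ = 1 − T_C/T_m = 1 − 345.00/1791.15 = 0.8074, so W₂ = η₂·Q_m = 247 kJ.

W₂ ≈ 247 kJ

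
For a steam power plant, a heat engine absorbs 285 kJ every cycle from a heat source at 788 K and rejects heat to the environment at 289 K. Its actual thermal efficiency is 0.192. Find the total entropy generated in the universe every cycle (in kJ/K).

W = η·Q_H = 0.192 × 285 = 54.72 kJ, so Q_C = Q_H − W = 230.3 kJ.
Entropy balance on the reservoirs: −Q_H/T_H = -0.3617 kJ/K, +Q_C/T_C = 0.7968 kJ/K.
ΔS_univ = −Q_H/T_H + Q_C/T_C = 0.4351 kJ/K (> 0, since η = 0.192 < η_Carnot = 0.633).

ΔS_univ ≈ 0.4351 kJ/K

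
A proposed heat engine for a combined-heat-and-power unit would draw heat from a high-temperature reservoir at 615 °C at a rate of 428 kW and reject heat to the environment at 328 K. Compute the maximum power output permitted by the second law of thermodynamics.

Ẇ_max ≈ 269.9 kW

T_H = 615 °C → 615 + 273.15 = 888.15 K.
By the Carnot theorem, η_max = 1 − T_C/T_H = 1 − 328.00/888.15 = 0.6307.
W_max = η_max · Q_H = 0.6307 × 428 = 269.9 kW.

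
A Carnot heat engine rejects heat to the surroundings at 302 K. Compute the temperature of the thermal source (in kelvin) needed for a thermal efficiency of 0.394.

T_H ≈ 498 K

From η = 1 − T_C/T_H, solving for T_H gives T_H = T_C/(1 − η) = 302.00/(1 − 0.394) = 498 K.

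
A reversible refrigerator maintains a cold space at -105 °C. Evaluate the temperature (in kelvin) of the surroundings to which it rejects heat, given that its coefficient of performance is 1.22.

T_C = -105 °C → -105 + 273.15 = 168.15 K.
COP_R = T_C/(T_H − T_C) ⇒ T_H = T_C·(1 + 1/COP_R) = 168.15 × (1 + 1/1.22) = 306.0 K.

T_H ≈ 306.0 K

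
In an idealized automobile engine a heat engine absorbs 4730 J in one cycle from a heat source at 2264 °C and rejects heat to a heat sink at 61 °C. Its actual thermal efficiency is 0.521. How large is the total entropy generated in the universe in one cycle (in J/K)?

T_H = 2264 °C → 2264 + 273.15 = 2537.15 K.
T_C = 61 °C → 61 + 273.15 = 334.15 K.
W = η·Q_H = 0.521 × 4730 = 2464 J, so Q_C = Q_H − W = 2266 J.
Reservoir entropy changes: ΔS_H = −Q_H/T_H = −4730/2537.15 = -1.864 J/K and ΔS_C = +Q_C/T_C = 2266/334.15 = 6.780 J/K.
ΔS_univ = −Q_H/T_H + Q_C/T_C = 4.916 J/K (> 0, since η = 0.521 < η_Carnot = 0.868).

ΔS_univ ≈ 4.916 J/K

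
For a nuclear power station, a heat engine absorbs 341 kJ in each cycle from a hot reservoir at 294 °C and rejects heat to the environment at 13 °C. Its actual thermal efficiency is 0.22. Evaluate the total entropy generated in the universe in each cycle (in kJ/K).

T_H = 294 °C → 294 + 273.15 = 567.15 K.
T_C = 13 °C → 13 + 273.15 = 286.15 K.
W = η·Q_H = 0.22 × 341 = 75.02 kJ, so Q_C = Q_H − W = 266.0 kJ.
The hot reservoir loses entropy Q_H/T_H = 341/567.15 = 0.6013 kJ/K; the cold reservoir gains Q_C/T_C = 266.0/286.15 = 0.9295 kJ/K.
ΔS_univ = −Q_H/T_H + Q_C/T_C = 0.328 kJ/K (> 0, since η = 0.22 < η_Carnot = 0.495).

ΔS_univ ≈ 0.328 kJ/K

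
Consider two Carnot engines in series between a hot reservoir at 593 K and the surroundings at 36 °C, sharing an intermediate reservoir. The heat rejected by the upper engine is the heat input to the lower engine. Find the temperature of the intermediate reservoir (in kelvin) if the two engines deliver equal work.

T_C = 36 °C → 36 + 273.15 = 309.15 K.
For reversible stages Q_m = Q_H·(T_m/T_H). Setting W₁ = Q_H(1 − T_m/T_H) equal to W₂ = Q_m(1 − T_C/T_m) = Q_H·(T_m − T_C)/T_H gives T_H − T_m = T_m − T_C, so T_m = (T_H + T_C)/2 = (593.00 + 309.15)/2 = 451.1 K.

T_m ≈ 451.1 K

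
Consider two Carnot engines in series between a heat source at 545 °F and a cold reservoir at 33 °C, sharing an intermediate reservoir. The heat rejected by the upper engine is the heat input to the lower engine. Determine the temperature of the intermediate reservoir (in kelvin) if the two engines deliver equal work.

T_m ≈ 432.1 K

T_H = 545 °F → (545 − 32) × 5/9 = 285.00 °C = 558.15 K.
T_C = 33 °C → 33 + 273.15 = 306.15 K.
For reversible stages Q_m = Q_H·(T_m/T_H). Setting W₁ = Q_H(1 − T_m/T_H) equal to W₂ = Q_m(1 − T_C/T_m) = Q_H·(T_m − T_C)/T_H gives T_H − T_m = T_m − T_C, so T_m = (T_H + T_C)/2 = (558.15 + 306.15)/2 = 432.1 K.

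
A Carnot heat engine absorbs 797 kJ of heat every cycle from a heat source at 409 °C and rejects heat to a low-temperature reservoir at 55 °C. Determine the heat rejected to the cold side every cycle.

Q_C ≈ 383 kJ

T_H = 409 °C → 409 + 273.15 = 682.15 K.
T_C = 55 °C → 55 + 273.15 = 328.15 K.
For a reversible engine, η = 1 − T_C/T_H = 1 − 328.15/682.15 = 0.5189.
For a reversible cycle Q_C/Q_H = T_C/T_H, so Q_C = 797 × 328.15/682.15 = 383 kJ.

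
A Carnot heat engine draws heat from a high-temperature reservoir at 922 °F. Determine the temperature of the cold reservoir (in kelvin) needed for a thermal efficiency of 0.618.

T_C ≈ 293 K

T_H = 922 °F → (922 − 32) × 5/9 = 494.44 °C = 767.59 K.
From η = 1 − T_C/T_H, T_C = T_H·(1 − η) = 767.59 × (1 − 0.618) = 293 K.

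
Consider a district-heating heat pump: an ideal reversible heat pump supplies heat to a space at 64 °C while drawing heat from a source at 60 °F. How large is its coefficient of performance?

COP_HP ≈ 6.96

T_H = 64 °C → 64 + 273.15 = 337.15 K.
T_C = 60 °F → (60 − 32) × 5/9 = 15.56 °C = 288.71 K.
Reversible heating COP: COP_HP = T_H/(T_H − T_C) = 337.15/(337.15 − 288.71) = 6.96.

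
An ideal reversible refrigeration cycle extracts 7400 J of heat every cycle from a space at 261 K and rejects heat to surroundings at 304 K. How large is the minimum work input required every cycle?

W_in ≈ 1220 J

The reversible coefficient of performance is COP_R = T_C/(T_H − T_C) = 261.00/43.00 = 6.0698.
W = Q_C/COP_R = 7400/6.0698 = 1220 J.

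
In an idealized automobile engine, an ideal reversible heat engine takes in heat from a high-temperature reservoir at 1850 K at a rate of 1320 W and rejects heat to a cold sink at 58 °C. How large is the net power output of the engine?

T_C = 58 °C → 58 + 273.15 = 331.15 K.
Carnot efficiency: η = 1 − T_C/T_H = 1 − 331.15/1850.00 = 0.8210.
W = η·Q_H = 0.8210 × 1320 = 1084 W.

Ẇ ≈ 1084 W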